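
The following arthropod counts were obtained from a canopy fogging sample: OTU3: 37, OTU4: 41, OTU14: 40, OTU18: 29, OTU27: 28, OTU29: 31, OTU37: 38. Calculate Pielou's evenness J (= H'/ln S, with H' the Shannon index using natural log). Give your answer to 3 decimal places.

0.995

Total N = 37+41+40+29+28+31+38 = 244, so the proportions are 0.15164, 0.16803, 0.16393, 0.11885, 0.11475, 0.12705, 0.15574 (working shown to 5 dp, full precision carried).
H' = −Σ pᵢ ln pᵢ = −((-0.28603) + (-0.29970) + (-0.29644) + (-0.25314) + (-0.24844) + (-0.26213) + (-0.28961)) = 1.93548.
With S = 7 species, ln S = 1.94591, so J = 1.93548/1.94591 = 0.99464, i.e. 0.995 to 3 decimal places.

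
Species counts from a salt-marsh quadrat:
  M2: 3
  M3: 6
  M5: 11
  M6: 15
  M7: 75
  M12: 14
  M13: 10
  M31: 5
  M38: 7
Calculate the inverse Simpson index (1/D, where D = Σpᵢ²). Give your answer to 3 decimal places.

Total N = 3+6+11+15+75+14+10+5+7 = 146, so the proportions are 0.0205479, 0.0410959, 0.0753425, 0.1027397, 0.5136986, 0.0958904, 0.0684932, 0.0342466, 0.0479452 (working shown to 7 dp, full precision carried).
D = 0.0205479² + 0.0410959² + 0.0753425² + 0.1027397² + 0.5136986² + 0.0958904² + 0.0684932² + 0.0342466² + 0.0479452² = 0.0004222 + 0.0016889 + 0.0056765 + 0.0105555 + 0.2638863 + 0.0091950 + 0.0046913 + 0.0011728 + 0.0022987 = 0.2995872.
So 1/D = 3.33793, i.e. 3.338 to 3 decimal places.

3.338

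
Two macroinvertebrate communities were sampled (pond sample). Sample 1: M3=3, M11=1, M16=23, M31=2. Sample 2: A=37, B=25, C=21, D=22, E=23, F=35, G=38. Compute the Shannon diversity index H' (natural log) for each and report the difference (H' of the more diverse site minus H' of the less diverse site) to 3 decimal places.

1.197

Sample 1: N=29, proportions 0.10345, 0.03448, 0.7931, 0.06897, giving H' = 0.71907 (working shown to 5 dp, full precision carried).
Sample 2: N=201, proportions 0.18408, 0.12438, 0.10448, 0.10945, 0.11443, 0.17413, 0.18905, giving H' = 1.91626.
Difference = |0.71907 − 1.91626| = 1.19719, i.e. 1.197 to 3 decimal places.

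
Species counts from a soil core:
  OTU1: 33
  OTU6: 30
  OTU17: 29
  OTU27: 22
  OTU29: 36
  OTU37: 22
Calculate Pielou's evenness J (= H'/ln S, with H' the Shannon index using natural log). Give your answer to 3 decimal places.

Total N = 33+30+29+22+36+22 = 172, so the proportions are 0.19186, 0.17442, 0.1686, 0.12791, 0.2093, 0.12791 (working shown to 5 dp, full precision carried).
H' = −Σ pᵢ ln pᵢ = −((-0.31676) + (-0.30459) + (-0.30015) + (-0.26303) + (-0.32734) + (-0.26303)) = 1.77491.
With S = 6 species, ln S = 1.79176, so J = 1.77491/1.79176 = 0.99060, i.e. 0.991 to 3 decimal places.

0.991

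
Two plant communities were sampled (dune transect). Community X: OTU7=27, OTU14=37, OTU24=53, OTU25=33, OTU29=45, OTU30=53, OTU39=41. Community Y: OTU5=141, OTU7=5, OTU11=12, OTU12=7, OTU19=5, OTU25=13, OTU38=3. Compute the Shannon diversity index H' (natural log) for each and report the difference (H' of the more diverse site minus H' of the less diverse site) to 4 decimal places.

0.9640

Community X: N=289, proportions 0.093426, 0.128028, 0.183391, 0.114187, 0.155709, 0.183391, 0.141869, giving H' = 1.921155 (working shown to 6 dp, full precision carried).
Community Y: N=186, proportions 0.758065, 0.026882, 0.064516, 0.037634, 0.026882, 0.069892, 0.016129, giving H' = 0.957199.
Difference = |1.921155 − 0.957199| = 0.963956, i.e. 0.9640 to 4 decimal places.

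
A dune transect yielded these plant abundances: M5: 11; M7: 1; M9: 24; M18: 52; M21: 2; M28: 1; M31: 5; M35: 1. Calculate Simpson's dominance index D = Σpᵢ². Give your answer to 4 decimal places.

Total N = 11+1+24+52+2+1+5+1 = 97, so the proportions are 0.113402, 0.010309, 0.247423, 0.536082, 0.020619, 0.010309, 0.051546, 0.010309 (working shown to 6 dp, full precision carried).
D = 0.113402² + 0.010309² + 0.247423² + 0.536082² + 0.020619² + 0.010309² + 0.051546² + 0.010309² = 0.012860 + 0.000106 + 0.061218 + 0.287384 + 0.000425 + 0.000106 + 0.002657 + 0.000106 = 0.364863.
To 4 decimal places, D = 0.3649.

0.3649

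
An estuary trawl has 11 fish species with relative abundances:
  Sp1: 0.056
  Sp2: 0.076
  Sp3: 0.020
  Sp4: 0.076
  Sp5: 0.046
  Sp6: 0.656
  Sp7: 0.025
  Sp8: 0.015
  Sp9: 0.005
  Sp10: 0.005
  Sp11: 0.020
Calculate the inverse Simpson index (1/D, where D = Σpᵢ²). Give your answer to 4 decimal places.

D = 0.056² + 0.076² + 0.02² + 0.076² + 0.046² + 0.656² + 0.025² + 0.015² + 0.005² + 0.005² + 0.02² = 0.0031360 + 0.0057760 + 0.0004000 + 0.0057760 + 0.0021160 + 0.4303360 + 0.0006250 + 0.0002250 + 0.0000250 + 0.0000250 + 0.0004000 = 0.4488400 (working shown to 7 dp, full precision carried).
So 1/D = 2.227965, i.e. 2.2280 to 4 decimal places.

2.2280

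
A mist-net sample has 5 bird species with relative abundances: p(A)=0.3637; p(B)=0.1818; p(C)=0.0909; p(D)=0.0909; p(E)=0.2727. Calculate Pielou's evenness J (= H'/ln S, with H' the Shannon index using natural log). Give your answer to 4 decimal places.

H' = −Σ pᵢ ln pᵢ = −((-0.367856) + (-0.309941) + (-0.217978) + (-0.217978) + (-0.354342)) = 1.468094 (working shown to 6 dp, full precision carried).
With S = 5 species, ln S = 1.609438, so J = 1.468094/1.609438 = 0.912178, i.e. 0.9122 to 4 decimal places.

0.9122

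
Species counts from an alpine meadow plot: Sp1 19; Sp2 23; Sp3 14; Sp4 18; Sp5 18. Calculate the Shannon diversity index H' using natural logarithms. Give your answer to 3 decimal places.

1.597

Total N = 19+23+14+18+18 = 92, so the proportions are 0.20652, 0.25, 0.15217, 0.19565, 0.19565 (working shown to 5 dp, full precision carried).
Each pᵢ ln pᵢ term: 0.20652×(-1.57735)=-0.32576, 0.25×(-1.38629)=-0.34657, 0.15217×(-1.88273)=-0.28650, 0.19565×(-1.63142)=-0.31919, 0.19565×(-1.63142)=-0.31919.
Sum = -1.59721, so H' = 1.597.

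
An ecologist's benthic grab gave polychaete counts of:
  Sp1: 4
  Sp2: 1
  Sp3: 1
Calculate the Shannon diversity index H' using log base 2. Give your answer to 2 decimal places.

1.25

Total N = 4+1+1 = 6, so the proportions are 0.6667, 0.1667, 0.1667 (working shown to 4 dp, full precision carried).
Each pᵢ log₂ pᵢ term: 0.6667×(-0.5850)=-0.3900, 0.1667×(-2.5850)=-0.4308, 0.1667×(-2.5850)=-0.4308.
Sum = -1.2516, so H' = 1.25.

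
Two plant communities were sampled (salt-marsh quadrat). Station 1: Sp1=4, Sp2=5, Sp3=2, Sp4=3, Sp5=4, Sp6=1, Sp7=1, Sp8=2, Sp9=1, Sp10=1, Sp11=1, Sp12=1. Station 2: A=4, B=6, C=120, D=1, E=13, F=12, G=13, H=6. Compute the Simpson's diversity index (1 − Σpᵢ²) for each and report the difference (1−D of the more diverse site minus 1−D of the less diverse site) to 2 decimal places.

0.37

Station 1: N=26, proportions 0.1538, 0.1923, 0.0769, 0.1154, 0.1538, 0.0385, 0.0385, 0.0769, 0.0385, 0.0385, 0.0385, 0.0385, giving 1−D = 0.8817 (working shown to 4 dp, full precision carried).
Station 2: N=175, proportions 0.0229, 0.0343, 0.6857, 0.0057, 0.0743, 0.0686, 0.0743, 0.0343, giving 1−D = 0.5112.
Difference = |0.8817 − 0.5112| = 0.3705, i.e. 0.37 to 2 decimal places.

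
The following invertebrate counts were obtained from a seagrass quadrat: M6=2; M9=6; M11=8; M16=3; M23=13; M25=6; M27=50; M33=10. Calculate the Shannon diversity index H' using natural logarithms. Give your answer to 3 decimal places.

1.577

Total N = 2+6+8+3+13+6+50+10 = 98, so the proportions are 0.02041, 0.06122, 0.08163, 0.03061, 0.13265, 0.06122, 0.5102, 0.10204 (working shown to 5 dp, full precision carried).
Each pᵢ ln pᵢ term: 0.02041×(-3.89182)=-0.07942, 0.06122×(-2.79321)=-0.17101, 0.08163×(-2.50553)=-0.20453, 0.03061×(-3.48636)=-0.10673, 0.13265×(-2.02002)=-0.26796, 0.06122×(-2.79321)=-0.17101, 0.5102×(-0.67294)=-0.34334, 0.10204×(-2.28238)=-0.23290.
Sum = -1.57691, so H' = 1.577.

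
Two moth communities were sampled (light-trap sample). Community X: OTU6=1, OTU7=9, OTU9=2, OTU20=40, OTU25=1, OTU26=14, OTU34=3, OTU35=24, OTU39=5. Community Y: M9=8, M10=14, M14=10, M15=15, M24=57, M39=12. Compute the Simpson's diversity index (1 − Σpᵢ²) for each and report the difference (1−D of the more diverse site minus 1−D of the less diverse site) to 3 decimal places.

0.041

Community X: N=99, proportions 0.0101, 0.09091, 0.0202, 0.40404, 0.0101, 0.14141, 0.0303, 0.24242, 0.05051, giving 1−D = 0.74564 (working shown to 5 dp, full precision carried).
Community Y: N=116, proportions 0.06897, 0.12069, 0.08621, 0.12931, 0.49138, 0.10345, giving 1−D = 0.70437.
Difference = |0.74564 − 0.70437| = 0.04127, i.e. 0.041 to 3 decimal places.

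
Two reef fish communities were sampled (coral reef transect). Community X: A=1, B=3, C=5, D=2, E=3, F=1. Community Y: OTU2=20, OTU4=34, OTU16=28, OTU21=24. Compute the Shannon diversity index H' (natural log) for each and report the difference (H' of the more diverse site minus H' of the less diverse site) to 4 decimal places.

0.2724

Community X: N=15, proportions 0.066667, 0.2, 0.333333, 0.133333, 0.2, 0.066667, giving H' = 1.639706 (working shown to 6 dp, full precision carried).
Community Y: N=106, proportions 0.188679, 0.320755, 0.264151, 0.226415, giving H' = 1.367345.
Difference = |1.639706 − 1.367345| = 0.272361, i.e. 0.2724 to 4 decimal places.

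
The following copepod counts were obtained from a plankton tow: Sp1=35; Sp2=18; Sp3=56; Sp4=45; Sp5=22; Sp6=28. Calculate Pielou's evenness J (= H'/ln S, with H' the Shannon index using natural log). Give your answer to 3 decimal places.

Total N = 35+18+56+45+22+28 = 204, so the proportions are 0.17157, 0.08824, 0.27451, 0.22059, 0.10784, 0.13725 (working shown to 5 dp, full precision carried).
H' = −Σ pᵢ ln pᵢ = −((-0.30244) + (-0.21421) + (-0.35488) + (-0.33341) + (-0.24018) + (-0.27258)) = 1.71769.
With S = 6 species, ln S = 1.79176, so J = 1.71769/1.79176 = 0.95866, i.e. 0.959 to 3 decimal places.

0.959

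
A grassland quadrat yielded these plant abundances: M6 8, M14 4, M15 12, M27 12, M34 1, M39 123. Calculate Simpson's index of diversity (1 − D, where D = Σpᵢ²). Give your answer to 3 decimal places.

Total N = 8+4+12+12+1+123 = 160, so the proportions are 0.05, 0.025, 0.075, 0.075, 0.00625, 0.76875 (working shown to 5 dp, full precision carried).
D = 0.05² + 0.025² + 0.075² + 0.075² + 0.00625² + 0.76875² = 0.00250 + 0.00063 + 0.00562 + 0.00562 + 0.00004 + 0.59098 = 0.60539.
So 1 − D = 0.39461, i.e. 0.395 to 3 decimal places.

0.395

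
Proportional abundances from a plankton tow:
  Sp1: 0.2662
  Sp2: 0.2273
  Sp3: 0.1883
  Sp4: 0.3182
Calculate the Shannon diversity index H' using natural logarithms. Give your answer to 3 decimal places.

Each pᵢ ln pᵢ term (working shown to 5 dp, full precision carried): 0.2662×(-1.32351)=-0.35232, 0.2273×(-1.48148)=-0.33674, 0.1883×(-1.66972)=-0.31441, 0.3182×(-1.14508)=-0.36436.
Sum = -1.36783, so H' = 1.368.

1.368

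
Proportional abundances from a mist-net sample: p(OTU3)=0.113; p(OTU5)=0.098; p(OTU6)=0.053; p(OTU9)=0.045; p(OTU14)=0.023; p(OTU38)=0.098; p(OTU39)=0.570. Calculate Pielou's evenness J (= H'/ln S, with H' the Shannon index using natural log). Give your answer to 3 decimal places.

0.722

H' = −Σ pᵢ ln pᵢ = −((-0.24638) + (-0.22763) + (-0.15569) + (-0.13955) + (-0.08676) + (-0.22763) + (-0.32041)) = 1.40405 (working shown to 5 dp, full precision carried).
With S = 7 species, ln S = 1.94591, so J = 1.40405/1.94591 = 0.72154, i.e. 0.722 to 3 decimal places.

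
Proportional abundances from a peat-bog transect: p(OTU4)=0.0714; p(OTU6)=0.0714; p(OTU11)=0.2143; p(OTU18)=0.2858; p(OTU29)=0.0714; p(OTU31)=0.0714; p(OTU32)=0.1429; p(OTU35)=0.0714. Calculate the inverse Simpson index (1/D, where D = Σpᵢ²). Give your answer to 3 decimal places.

5.763

D = 0.0714² + 0.0714² + 0.2143² + 0.2858² + 0.0714² + 0.0714² + 0.1429² + 0.0714² = 0.0050980 + 0.0050980 + 0.0459245 + 0.0816816 + 0.0050980 + 0.0050980 + 0.0204204 + 0.0050980 = 0.1735163 (working shown to 7 dp, full precision carried).
So 1/D = 5.76315, i.e. 5.763 to 3 decimal places.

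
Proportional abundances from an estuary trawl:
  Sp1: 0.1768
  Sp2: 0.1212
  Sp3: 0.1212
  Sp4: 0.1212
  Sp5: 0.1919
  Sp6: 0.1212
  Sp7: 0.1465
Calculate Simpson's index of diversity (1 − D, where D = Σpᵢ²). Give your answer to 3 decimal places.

D = 0.1768² + 0.1212² + 0.1212² + 0.1212² + 0.1919² + 0.1212² + 0.1465² = 0.03126 + 0.01469 + 0.01469 + 0.01469 + 0.03683 + 0.01469 + 0.02146 = 0.14830 (working shown to 5 dp, full precision carried).
So 1 − D = 0.85170, i.e. 0.852 to 3 decimal places.

0.852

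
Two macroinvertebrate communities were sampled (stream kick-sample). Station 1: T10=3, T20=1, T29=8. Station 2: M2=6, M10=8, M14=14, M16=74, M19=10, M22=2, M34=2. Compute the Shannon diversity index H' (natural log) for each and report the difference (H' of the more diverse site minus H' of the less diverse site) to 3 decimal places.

Station 1: N=12, proportions 0.25, 0.08333, 0.66667, giving H' = 0.82396 (working shown to 5 dp, full precision carried).
Station 2: N=116, proportions 0.05172, 0.06897, 0.12069, 0.63793, 0.08621, 0.01724, 0.01724, giving H' = 1.23090.
Difference = |0.82396 − 1.23090| = 0.40694, i.e. 0.407 to 3 decimal places.

0.407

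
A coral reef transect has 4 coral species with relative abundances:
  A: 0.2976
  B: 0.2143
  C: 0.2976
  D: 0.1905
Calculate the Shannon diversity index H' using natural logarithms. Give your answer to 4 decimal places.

1.3674

Each pᵢ ln pᵢ term (working shown to 6 dp, full precision carried): 0.2976×(-1.212005)=-0.360693, 0.2143×(-1.540378)=-0.330103, 0.2976×(-1.212005)=-0.360693, 0.1905×(-1.658103)=-0.315869.
Sum = -1.367357, so H' = 1.3674.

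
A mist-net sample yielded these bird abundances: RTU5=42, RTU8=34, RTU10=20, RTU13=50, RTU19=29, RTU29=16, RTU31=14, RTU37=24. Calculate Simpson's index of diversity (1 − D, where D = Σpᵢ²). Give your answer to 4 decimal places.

0.8534

Total N = 42+34+20+50+29+16+14+24 = 229, so the proportions are 0.183406, 0.148472, 0.087336, 0.218341, 0.126638, 0.069869, 0.061135, 0.104803 (working shown to 6 dp, full precision carried).
D = 0.183406² + 0.148472² + 0.087336² + 0.218341² + 0.126638² + 0.069869² + 0.061135² + 0.104803² = 0.033638 + 0.022044 + 0.007628 + 0.047673 + 0.016037 + 0.004882 + 0.003738 + 0.010984 = 0.146622.
So 1 − D = 0.853378, i.e. 0.8534 to 4 decimal places.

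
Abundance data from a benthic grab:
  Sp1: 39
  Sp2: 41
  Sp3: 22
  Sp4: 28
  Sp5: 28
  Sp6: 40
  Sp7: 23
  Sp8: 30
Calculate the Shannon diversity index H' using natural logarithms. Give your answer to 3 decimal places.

2.054

Total N = 39+41+22+28+28+40+23+30 = 251, so the proportions are 0.15538, 0.16335, 0.08765, 0.11155, 0.11155, 0.15936, 0.09163, 0.11952 (working shown to 5 dp, full precision carried).
Each pᵢ ln pᵢ term: 0.15538×(-1.86189)=-0.28930, 0.16335×(-1.81188)=-0.29596, 0.08765×(-2.43441)=-0.21337, 0.11155×(-2.19325)=-0.24467, 0.11155×(-2.19325)=-0.24467, 0.15936×(-1.83657)=-0.29268, 0.09163×(-2.38996)=-0.21900, 0.11952×(-2.12426)=-0.25390.
Sum = -2.05354, so H' = 2.054.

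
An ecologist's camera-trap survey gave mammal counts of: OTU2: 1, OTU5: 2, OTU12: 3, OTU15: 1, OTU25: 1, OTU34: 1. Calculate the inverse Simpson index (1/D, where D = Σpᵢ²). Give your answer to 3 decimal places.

4.765

Total N = 1+2+3+1+1+1 = 9, so the proportions are 0.1111111, 0.2222222, 0.3333333, 0.1111111, 0.1111111, 0.1111111 (working shown to 7 dp, full precision carried).
D = 0.1111111² + 0.2222222² + 0.3333333² + 0.1111111² + 0.1111111² + 0.1111111² = 0.0123457 + 0.0493827 + 0.1111111 + 0.0123457 + 0.0123457 + 0.0123457 = 0.2098765.
So 1/D = 4.76471, i.e. 4.765 to 3 decimal places.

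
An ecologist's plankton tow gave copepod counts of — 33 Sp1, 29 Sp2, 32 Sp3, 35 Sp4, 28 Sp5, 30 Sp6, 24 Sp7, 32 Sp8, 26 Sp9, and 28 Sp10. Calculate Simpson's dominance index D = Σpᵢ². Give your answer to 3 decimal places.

Total N = 33+29+32+35+28+30+24+32+26+28 = 297, so the proportions are 0.11111, 0.09764, 0.10774, 0.11785, 0.09428, 0.10101, 0.08081, 0.10774, 0.08754, 0.09428 (working shown to 5 dp, full precision carried).
D = 0.11111² + 0.09764² + 0.10774² + 0.11785² + 0.09428² + 0.10101² + 0.08081² + 0.10774² + 0.08754² + 0.09428² = 0.01235 + 0.00953 + 0.01161 + 0.01389 + 0.00889 + 0.01020 + 0.00653 + 0.01161 + 0.00766 + 0.00889 = 0.10116.
To 3 decimal places, D = 0.101.

0.101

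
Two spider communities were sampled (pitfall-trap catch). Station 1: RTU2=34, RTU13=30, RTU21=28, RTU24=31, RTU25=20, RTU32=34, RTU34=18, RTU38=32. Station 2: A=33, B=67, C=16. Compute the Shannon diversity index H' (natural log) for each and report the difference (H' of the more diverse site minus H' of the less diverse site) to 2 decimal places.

Station 1: N=227, proportions 0.1498, 0.1322, 0.1233, 0.1366, 0.0881, 0.1498, 0.0793, 0.141, giving H' = 2.0574 (working shown to 4 dp, full precision carried).
Station 2: N=116, proportions 0.2845, 0.5776, 0.1379, giving H' = 0.9479.
Difference = |2.0574 − 0.9479| = 1.1095, i.e. 1.11 to 2 decimal places.

1.11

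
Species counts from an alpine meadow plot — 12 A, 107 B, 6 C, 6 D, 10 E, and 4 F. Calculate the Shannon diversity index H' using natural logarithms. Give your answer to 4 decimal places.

0.9775

Total N = 12+107+6+6+10+4 = 145, so the proportions are 0.082759, 0.737931, 0.041379, 0.041379, 0.068966, 0.027586 (working shown to 6 dp, full precision carried).
Each pᵢ ln pᵢ term: 0.082759×(-2.491827)=-0.206220, 0.737931×(-0.303905)=-0.224261, 0.041379×(-3.184974)=-0.131792, 0.041379×(-3.184974)=-0.131792, 0.068966×(-2.674149)=-0.184424, 0.027586×(-3.590439)=-0.099047.
Sum = -0.977536, so H' = 0.9775.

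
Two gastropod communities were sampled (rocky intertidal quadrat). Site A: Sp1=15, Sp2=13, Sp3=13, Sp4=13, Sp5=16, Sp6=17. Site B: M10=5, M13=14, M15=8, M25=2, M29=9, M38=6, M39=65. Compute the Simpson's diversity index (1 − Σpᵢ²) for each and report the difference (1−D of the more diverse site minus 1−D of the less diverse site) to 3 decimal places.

0.221

Site A: N=87, proportions 0.17241, 0.14943, 0.14943, 0.14943, 0.18391, 0.1954, giving 1−D = 0.83129 (working shown to 5 dp, full precision carried).
Site B: N=109, proportions 0.04587, 0.12844, 0.07339, 0.01835, 0.08257, 0.05505, 0.59633, giving 1−D = 0.61022.
Difference = |0.83129 − 0.61022| = 0.22107, i.e. 0.221 to 3 decimal places.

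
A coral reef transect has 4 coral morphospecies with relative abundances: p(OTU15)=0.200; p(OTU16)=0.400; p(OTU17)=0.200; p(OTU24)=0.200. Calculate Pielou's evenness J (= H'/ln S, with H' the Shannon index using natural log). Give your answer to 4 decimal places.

0.9610

H' = −Σ pᵢ ln pᵢ = −((-0.321888) + (-0.366516) + (-0.321888) + (-0.321888)) = 1.332179 (working shown to 6 dp, full precision carried).
With S = 4 species, ln S = 1.386294, so J = 1.332179/1.386294 = 0.960964, i.e. 0.9610 to 4 decimal places.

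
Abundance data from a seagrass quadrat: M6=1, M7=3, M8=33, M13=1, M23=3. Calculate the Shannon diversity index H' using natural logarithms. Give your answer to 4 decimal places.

Total N = 1+3+33+1+3 = 41, so the proportions are 0.02439, 0.073171, 0.804878, 0.02439, 0.073171 (working shown to 6 dp, full precision carried).
Each pᵢ ln pᵢ term: 0.02439×(-3.713572)=-0.090575, 0.073171×(-2.614960)=-0.191339, 0.804878×(-0.217065)=-0.174710, 0.02439×(-3.713572)=-0.090575, 0.073171×(-2.614960)=-0.191339.
Sum = -0.738537, so H' = 0.7385.

0.7385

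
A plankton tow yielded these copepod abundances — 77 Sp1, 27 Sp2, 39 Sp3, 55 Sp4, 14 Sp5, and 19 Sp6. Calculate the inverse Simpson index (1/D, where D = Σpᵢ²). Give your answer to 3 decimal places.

Total N = 77+27+39+55+14+19 = 231, so the proportions are 0.3333333, 0.1168831, 0.1688312, 0.2380952, 0.0606061, 0.0822511 (working shown to 7 dp, full precision carried).
D = 0.3333333² + 0.1168831² + 0.1688312² + 0.2380952² + 0.0606061² + 0.0822511² = 0.1111111 + 0.0136617 + 0.0285040 + 0.0566893 + 0.0036731 + 0.0067652 = 0.2204044.
So 1/D = 4.53711, i.e. 4.537 to 3 decimal places.

4.537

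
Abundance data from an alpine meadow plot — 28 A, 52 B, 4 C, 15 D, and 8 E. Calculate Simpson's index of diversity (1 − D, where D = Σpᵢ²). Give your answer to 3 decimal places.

Total N = 28+52+4+15+8 = 107, so the proportions are 0.26168, 0.48598, 0.03738, 0.14019, 0.07477 (working shown to 5 dp, full precision carried).
D = 0.26168² + 0.48598² + 0.03738² + 0.14019² + 0.07477² = 0.06848 + 0.23618 + 0.00140 + 0.01965 + 0.00559 = 0.33130.
So 1 − D = 0.66870, i.e. 0.669 to 3 decimal places.

0.669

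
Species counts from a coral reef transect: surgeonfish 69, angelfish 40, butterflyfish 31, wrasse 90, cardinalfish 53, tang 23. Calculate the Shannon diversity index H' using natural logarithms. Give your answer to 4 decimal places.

Total N = 69+40+31+90+53+23 = 306, so the proportions are 0.22549, 0.130719, 0.101307, 0.294118, 0.173203, 0.075163 (working shown to 6 dp, full precision carried).
Each pᵢ ln pᵢ term: 0.22549×(-1.489479)=-0.335863, 0.130719×(-2.034706)=-0.265975, 0.101307×(-2.289598)=-0.231953, 0.294118×(-1.223775)=-0.359934, 0.173203×(-1.753293)=-0.303675, 0.075163×(-2.588091)=-0.194530.
Sum = -1.691929, so H' = 1.6919.

1.6919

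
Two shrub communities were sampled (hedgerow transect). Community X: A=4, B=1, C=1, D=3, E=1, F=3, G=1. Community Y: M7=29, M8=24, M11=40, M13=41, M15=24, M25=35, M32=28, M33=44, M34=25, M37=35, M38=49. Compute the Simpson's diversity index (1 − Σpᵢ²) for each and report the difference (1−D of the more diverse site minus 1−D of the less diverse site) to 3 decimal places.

Community X: N=14, proportions 0.28571, 0.07143, 0.07143, 0.21429, 0.07143, 0.21429, 0.07143, giving 1−D = 0.80612 (working shown to 5 dp, full precision carried).
Community Y: N=374, proportions 0.07754, 0.06417, 0.10695, 0.10963, 0.06417, 0.09358, 0.07487, 0.11765, 0.06684, 0.09358, 0.13102, giving 1−D = 0.90370.
Difference = |0.80612 − 0.90370| = 0.09758, i.e. 0.098 to 3 decimal places.

0.098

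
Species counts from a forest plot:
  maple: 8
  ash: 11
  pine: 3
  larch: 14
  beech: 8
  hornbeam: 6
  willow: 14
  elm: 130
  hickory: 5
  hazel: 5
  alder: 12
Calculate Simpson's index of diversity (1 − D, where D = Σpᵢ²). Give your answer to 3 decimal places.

0.619

Total N = 8+11+3+14+8+6+14+130+5+5+12 = 216, so the proportions are 0.03704, 0.05093, 0.01389, 0.06481, 0.03704, 0.02778, 0.06481, 0.60185, 0.02315, 0.02315, 0.05556 (working shown to 5 dp, full precision carried).
D = 0.03704² + 0.05093² + 0.01389² + 0.06481² + 0.03704² + 0.02778² + 0.06481² + 0.60185² + 0.02315² + 0.02315² + 0.05556² = 0.00137 + 0.00259 + 0.00019 + 0.00420 + 0.00137 + 0.00077 + 0.00420 + 0.36223 + 0.00054 + 0.00054 + 0.00309 = 0.38109.
So 1 − D = 0.61891, i.e. 0.619 to 3 decimal places.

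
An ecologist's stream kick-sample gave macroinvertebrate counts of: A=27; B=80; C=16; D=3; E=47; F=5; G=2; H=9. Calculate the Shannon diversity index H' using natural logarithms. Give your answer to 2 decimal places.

1.55

Total N = 27+80+16+3+47+5+2+9 = 189, so the proportions are 0.1429, 0.4233, 0.0847, 0.0159, 0.2487, 0.0265, 0.0106, 0.0476 (working shown to 4 dp, full precision carried).
Each pᵢ ln pᵢ term: 0.1429×(-1.9459)=-0.2780, 0.4233×(-0.8597)=-0.3639, 0.0847×(-2.4692)=-0.2090, 0.0159×(-4.1431)=-0.0658, 0.2487×(-1.3916)=-0.3461, 0.0265×(-3.6323)=-0.0961, 0.0106×(-4.5486)=-0.0481, 0.0476×(-3.0445)=-0.1450.
Sum = -1.5519, so H' = 1.55.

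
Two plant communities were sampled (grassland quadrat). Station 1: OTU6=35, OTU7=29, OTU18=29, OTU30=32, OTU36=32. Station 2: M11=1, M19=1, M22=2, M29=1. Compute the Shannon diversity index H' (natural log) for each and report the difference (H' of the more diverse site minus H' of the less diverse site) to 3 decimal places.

0.275

Station 1: N=157, proportions 0.22293, 0.18471, 0.18471, 0.20382, 0.20382, giving H' = 1.60690 (working shown to 5 dp, full precision carried).
Station 2: N=5, proportions 0.2, 0.2, 0.4, 0.2, giving H' = 1.33218.
Difference = |1.60690 − 1.33218| = 0.27472, i.e. 0.275 to 3 decimal places.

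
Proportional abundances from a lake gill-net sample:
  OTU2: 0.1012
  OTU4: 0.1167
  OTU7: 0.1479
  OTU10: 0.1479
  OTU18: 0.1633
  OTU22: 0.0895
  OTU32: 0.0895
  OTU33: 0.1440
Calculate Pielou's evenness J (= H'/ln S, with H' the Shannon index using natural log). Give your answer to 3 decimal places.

H' = −Σ pᵢ ln pᵢ = −((-0.23181) + (-0.25069) + (-0.28267) + (-0.28267) + (-0.29593) + (-0.21601) + (-0.21601) + (-0.27906)) = 2.05485 (working shown to 5 dp, full precision carried).
With S = 8 species, ln S = 2.07944, so J = 2.05485/2.07944 = 0.98817, i.e. 0.988 to 3 decimal places.

0.988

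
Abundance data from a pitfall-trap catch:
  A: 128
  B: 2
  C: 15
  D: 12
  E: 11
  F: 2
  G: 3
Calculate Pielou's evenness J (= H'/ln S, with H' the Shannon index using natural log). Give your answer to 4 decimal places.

Total N = 128+2+15+12+11+2+3 = 173, so the proportions are 0.739884, 0.011561, 0.086705, 0.069364, 0.063584, 0.011561, 0.017341 (working shown to 6 dp, full precision carried).
H' = −Σ pᵢ ln pᵢ = −((-0.222899) + (-0.051562) + (-0.212015) + (-0.185090) + (-0.175199) + (-0.051562) + (-0.070312)) = 0.968640.
With S = 7 species, ln S = 1.945910, so J = 0.968640/1.945910 = 0.497782, i.e. 0.4978 to 4 decimal places.

0.4978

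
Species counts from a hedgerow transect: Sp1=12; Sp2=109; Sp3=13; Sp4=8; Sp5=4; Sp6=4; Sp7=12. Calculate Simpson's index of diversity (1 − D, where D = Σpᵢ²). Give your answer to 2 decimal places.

Total N = 12+109+13+8+4+4+12 = 162, so the proportions are 0.0741, 0.6728, 0.0802, 0.0494, 0.0247, 0.0247, 0.0741 (working shown to 4 dp, full precision carried).
D = 0.0741² + 0.6728² + 0.0802² + 0.0494² + 0.0247² + 0.0247² + 0.0741² = 0.0055 + 0.4527 + 0.0064 + 0.0024 + 0.0006 + 0.0006 + 0.0055 = 0.4738.
So 1 − D = 0.5262, i.e. 0.53 to 2 decimal places.

0.53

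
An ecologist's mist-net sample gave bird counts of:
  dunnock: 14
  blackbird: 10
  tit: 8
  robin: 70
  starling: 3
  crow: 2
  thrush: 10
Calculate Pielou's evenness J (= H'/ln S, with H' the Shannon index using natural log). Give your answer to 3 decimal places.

0.683

Total N = 14+10+8+70+3+2+10 = 117, so the proportions are 0.11966, 0.08547, 0.06838, 0.59829, 0.02564, 0.01709, 0.08547 (working shown to 5 dp, full precision carried).
H' = −Σ pᵢ ln pᵢ = −((-0.25405) + (-0.21022) + (-0.18343) + (-0.30733) + (-0.09394) + (-0.06956) + (-0.21022)) = 1.32875.
With S = 7 species, ln S = 1.94591, so J = 1.32875/1.94591 = 0.68284, i.e. 0.683 to 3 decimal places.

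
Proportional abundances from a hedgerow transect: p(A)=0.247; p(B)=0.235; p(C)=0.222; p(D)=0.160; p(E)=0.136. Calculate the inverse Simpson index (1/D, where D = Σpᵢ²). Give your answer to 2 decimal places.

D = 0.247² + 0.235² + 0.222² + 0.16² + 0.136² = 0.061009 + 0.055225 + 0.049284 + 0.025600 + 0.018496 = 0.209614 (working shown to 6 dp, full precision carried).
So 1/D = 4.7707, i.e. 4.77 to 2 decimal places.

4.77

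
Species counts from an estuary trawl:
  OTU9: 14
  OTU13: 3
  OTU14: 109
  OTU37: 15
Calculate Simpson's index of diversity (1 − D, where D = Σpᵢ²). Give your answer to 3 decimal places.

0.381

Total N = 14+3+109+15 = 141, so the proportions are 0.09929, 0.02128, 0.77305, 0.10638 (working shown to 5 dp, full precision carried).
D = 0.09929² + 0.02128² + 0.77305² + 0.10638² = 0.00986 + 0.00045 + 0.59761 + 0.01132 = 0.61923.
So 1 − D = 0.38077, i.e. 0.381 to 3 decimal places.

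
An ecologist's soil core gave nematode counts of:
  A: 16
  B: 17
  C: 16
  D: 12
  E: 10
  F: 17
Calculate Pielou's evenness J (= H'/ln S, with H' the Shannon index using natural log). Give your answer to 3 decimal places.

0.990

Total N = 16+17+16+12+10+17 = 88, so the proportions are 0.18182, 0.19318, 0.18182, 0.13636, 0.11364, 0.19318 (working shown to 5 dp, full precision carried).
H' = −Σ pᵢ ln pᵢ = −((-0.30995) + (-0.31761) + (-0.30995) + (-0.27170) + (-0.24713) + (-0.31761)) = 1.77396.
With S = 6 species, ln S = 1.79176, so J = 1.77396/1.79176 = 0.99007, i.e. 0.990 to 3 decimal places.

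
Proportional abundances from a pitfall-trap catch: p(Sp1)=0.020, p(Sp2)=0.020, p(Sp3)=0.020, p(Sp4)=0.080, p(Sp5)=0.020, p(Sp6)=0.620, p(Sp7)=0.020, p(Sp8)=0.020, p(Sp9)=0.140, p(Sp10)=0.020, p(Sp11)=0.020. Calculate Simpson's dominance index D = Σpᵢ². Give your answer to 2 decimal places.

0.41

D = 0.02² + 0.02² + 0.02² + 0.08² + 0.02² + 0.62² + 0.02² + 0.02² + 0.14² + 0.02² + 0.02² = 0.0004 + 0.0004 + 0.0004 + 0.0064 + 0.0004 + 0.3844 + 0.0004 + 0.0004 + 0.0196 + 0.0004 + 0.0004 = 0.4136 (working shown to 4 dp, full precision carried).
To 2 decimal places, D = 0.41.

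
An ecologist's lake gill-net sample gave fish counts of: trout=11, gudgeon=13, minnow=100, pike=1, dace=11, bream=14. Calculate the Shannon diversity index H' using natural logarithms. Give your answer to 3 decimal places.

Total N = 11+13+100+1+11+14 = 150, so the proportions are 0.07333, 0.08667, 0.66667, 0.00667, 0.07333, 0.09333 (working shown to 5 dp, full precision carried).
Each pᵢ ln pᵢ term: 0.07333×(-2.61274)=-0.19160, 0.08667×(-2.44569)=-0.21196, 0.66667×(-0.40547)=-0.27031, 0.00667×(-5.01064)=-0.03340, 0.07333×(-2.61274)=-0.19160, 0.09333×(-2.37158)=-0.22135.
Sum = -1.12022, so H' = 1.120.

1.120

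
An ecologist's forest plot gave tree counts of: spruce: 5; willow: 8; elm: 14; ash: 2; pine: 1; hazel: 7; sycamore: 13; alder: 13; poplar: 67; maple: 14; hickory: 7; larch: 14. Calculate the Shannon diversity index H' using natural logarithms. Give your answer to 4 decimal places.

1.9995

Total N = 5+8+14+2+1+7+13+13+67+14+7+14 = 165, so the proportions are 0.03030303, 0.04848485, 0.08484848, 0.01212121, 0.00606061, 0.04242424, 0.07878788, 0.07878788, 0.40606061, 0.08484848, 0.04242424, 0.08484848 (working shown to 8 dp, full precision carried).
Each pᵢ ln pᵢ term: 0.03030303×(-3.49650756)=-0.10595477, 0.04848485×(-3.02650393)=-0.14673958, 0.08484848×(-2.46688814)=-0.20931172, 0.01212121×(-4.41279829)=-0.05348846, 0.00606061×(-5.10594547)=-0.03094512, 0.04242424×(-3.16003532)=-0.13406210, 0.07878788×(-2.54099612)=-0.20019969, 0.07878788×(-2.54099612)=-0.20019969, 0.40606061×(-0.90125285)=-0.36596328, 0.08484848×(-2.46688814)=-0.20931172, 0.04242424×(-3.16003532)=-0.13406210, 0.08484848×(-2.46688814)=-0.20931172.
Sum = -1.99954999, so H' = 1.9995.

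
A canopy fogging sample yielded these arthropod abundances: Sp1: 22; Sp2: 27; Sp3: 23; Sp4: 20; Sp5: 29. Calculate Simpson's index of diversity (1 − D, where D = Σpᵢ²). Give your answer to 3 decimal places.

Total N = 22+27+23+20+29 = 121, so the proportions are 0.18182, 0.22314, 0.19008, 0.16529, 0.23967 (working shown to 5 dp, full precision carried).
D = 0.18182² + 0.22314² + 0.19008² + 0.16529² + 0.23967² = 0.03306 + 0.04979 + 0.03613 + 0.02732 + 0.05744 = 0.20374.
So 1 − D = 0.79626, i.e. 0.796 to 3 decimal places.

0.796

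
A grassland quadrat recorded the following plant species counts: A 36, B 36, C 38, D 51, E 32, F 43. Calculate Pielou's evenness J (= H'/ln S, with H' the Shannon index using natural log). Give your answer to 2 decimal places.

0.99

Total N = 36+36+38+51+32+43 = 236, so the proportions are 0.1525, 0.1525, 0.161, 0.2161, 0.1356, 0.1822 (working shown to 4 dp, full precision carried).
H' = −Σ pᵢ ln pᵢ = −((-0.2868) + (-0.2868) + (-0.2941) + (-0.3311) + (-0.2709) + (-0.3102)) = 1.7799.
With S = 6 species, ln S = 1.7918, so J = 1.7799/1.7918 = 0.9934, i.e. 0.99 to 2 decimal places.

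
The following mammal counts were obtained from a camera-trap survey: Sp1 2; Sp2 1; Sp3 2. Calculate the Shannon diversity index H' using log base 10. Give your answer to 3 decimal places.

Total N = 2+1+2 = 5, so the proportions are 0.4, 0.2, 0.4 (working shown to 5 dp, full precision carried).
Each pᵢ log₁₀ pᵢ term: 0.4×(-0.39794)=-0.15918, 0.2×(-0.69897)=-0.13979, 0.4×(-0.39794)=-0.15918.
Sum = -0.45815, so H' = 0.458.

0.458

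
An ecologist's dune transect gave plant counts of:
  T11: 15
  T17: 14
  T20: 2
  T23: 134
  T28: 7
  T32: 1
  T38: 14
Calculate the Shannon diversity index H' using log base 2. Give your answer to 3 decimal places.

Total N = 15+14+2+134+7+1+14 = 187, so the proportions are 0.08021, 0.07487, 0.0107, 0.71658, 0.03743, 0.00535, 0.07487 (working shown to 5 dp, full precision carried).
Each pᵢ log₂ pᵢ term: 0.08021×(-3.64000)=-0.29198, 0.07487×(-3.73954)=-0.27997, 0.0107×(-6.54689)=-0.07002, 0.71658×(-0.48081)=-0.34453, 0.03743×(-4.73954)=-0.17742, 0.00535×(-7.54689)=-0.04036, 0.07487×(-3.73954)=-0.27997.
Sum = -1.48424, so H' = 1.484.

1.484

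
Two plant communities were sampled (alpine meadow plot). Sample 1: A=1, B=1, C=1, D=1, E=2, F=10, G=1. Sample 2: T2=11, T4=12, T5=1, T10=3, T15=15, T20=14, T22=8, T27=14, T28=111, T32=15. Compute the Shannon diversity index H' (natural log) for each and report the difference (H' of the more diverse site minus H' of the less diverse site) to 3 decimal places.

Sample 1: N=17, proportions 0.05882, 0.05882, 0.05882, 0.05882, 0.11765, 0.58824, 0.05882, giving H' = 1.39720 (working shown to 5 dp, full precision carried).
Sample 2: N=204, proportions 0.05392, 0.05882, 0.0049, 0.01471, 0.07353, 0.06863, 0.03922, 0.06863, 0.54412, 0.07353, giving H' = 1.62194.
Difference = |1.39720 − 1.62194| = 0.22474, i.e. 0.225 to 3 decimal places.

0.225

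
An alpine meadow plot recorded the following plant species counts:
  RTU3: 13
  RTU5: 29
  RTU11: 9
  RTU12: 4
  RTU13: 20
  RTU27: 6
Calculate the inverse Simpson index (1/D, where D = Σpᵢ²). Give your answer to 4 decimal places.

Total N = 13+29+9+4+20+6 = 81, so the proportions are 0.16049383, 0.35802469, 0.11111111, 0.04938272, 0.24691358, 0.07407407 (working shown to 8 dp, full precision carried).
D = 0.16049383² + 0.35802469² + 0.11111111² + 0.04938272² + 0.24691358² + 0.07407407² = 0.02575827 + 0.12818168 + 0.01234568 + 0.00243865 + 0.06096632 + 0.00548697 = 0.23517756.
So 1/D = 4.252106, i.e. 4.2521 to 4 decimal places.

4.2521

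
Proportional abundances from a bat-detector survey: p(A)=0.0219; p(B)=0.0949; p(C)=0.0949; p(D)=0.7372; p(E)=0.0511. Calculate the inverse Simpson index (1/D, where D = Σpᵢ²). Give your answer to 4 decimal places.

D = 0.0219² + 0.0949² + 0.0949² + 0.7372² + 0.0511² = 0.0004796 + 0.0090060 + 0.0090060 + 0.5434638 + 0.0026112 = 0.5645667 (working shown to 7 dp, full precision carried).
So 1/D = 1.771270, i.e. 1.7713 to 4 decimal places.

1.7713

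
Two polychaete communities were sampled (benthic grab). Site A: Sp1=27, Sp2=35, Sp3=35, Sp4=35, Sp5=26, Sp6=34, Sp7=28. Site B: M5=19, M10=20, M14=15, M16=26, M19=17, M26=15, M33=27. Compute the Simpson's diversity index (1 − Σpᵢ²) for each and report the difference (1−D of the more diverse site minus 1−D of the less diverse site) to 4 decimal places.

0.0053

Site A: N=220, proportions 0.1227273, 0.1590909, 0.1590909, 0.1590909, 0.1181818, 0.1545455, 0.1272727, giving 1−D = 0.8549587 (working shown to 7 dp, full precision carried).
Site B: N=139, proportions 0.1366906, 0.1438849, 0.1079137, 0.1870504, 0.1223022, 0.1079137, 0.1942446, giving 1−D = 0.8496455.
Difference = |0.8549587 − 0.8496455| = 0.0053132, i.e. 0.0053 to 4 decimal places.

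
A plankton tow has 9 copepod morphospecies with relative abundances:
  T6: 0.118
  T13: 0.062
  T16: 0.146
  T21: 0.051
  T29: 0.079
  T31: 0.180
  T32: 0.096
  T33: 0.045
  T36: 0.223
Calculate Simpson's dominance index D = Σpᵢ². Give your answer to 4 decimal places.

D = 0.118² + 0.062² + 0.146² + 0.051² + 0.079² + 0.18² + 0.096² + 0.045² + 0.223² = 0.013924 + 0.003844 + 0.021316 + 0.002601 + 0.006241 + 0.032400 + 0.009216 + 0.002025 + 0.049729 = 0.141296 (working shown to 6 dp, full precision carried).
To 4 decimal places, D = 0.1413.

0.1413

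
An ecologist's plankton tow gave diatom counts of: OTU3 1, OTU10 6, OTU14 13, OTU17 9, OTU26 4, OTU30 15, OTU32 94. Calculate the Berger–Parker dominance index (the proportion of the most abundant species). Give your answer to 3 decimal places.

0.662

Total N = 1+6+13+9+4+15+94 = 142, so the proportions are 0.00704, 0.04225, 0.09155, 0.06338, 0.02817, 0.10563, 0.66197 (working shown to 5 dp, full precision carried).
The largest proportion is 0.66197, i.e. d = 0.662 to 3 decimal places.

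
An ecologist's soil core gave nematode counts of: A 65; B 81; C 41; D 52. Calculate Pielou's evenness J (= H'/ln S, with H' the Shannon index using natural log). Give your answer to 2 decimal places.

Total N = 65+81+41+52 = 239, so the proportions are 0.272, 0.3389, 0.1715, 0.2176 (working shown to 4 dp, full precision carried).
H' = −Σ pᵢ ln pᵢ = −((-0.3541) + (-0.3667) + (-0.3024) + (-0.3318)) = 1.3551.
With S = 4 species, ln S = 1.3863, so J = 1.3551/1.3863 = 0.9775, i.e. 0.98 to 2 decimal places.

0.98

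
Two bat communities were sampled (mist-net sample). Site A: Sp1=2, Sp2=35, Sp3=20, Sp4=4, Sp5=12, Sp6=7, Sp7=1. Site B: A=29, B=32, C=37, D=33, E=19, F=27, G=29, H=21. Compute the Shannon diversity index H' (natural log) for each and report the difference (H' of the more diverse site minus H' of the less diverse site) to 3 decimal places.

Site A: N=81, proportions 0.02469, 0.4321, 0.24691, 0.04938, 0.14815, 0.08642, 0.01235, giving H' = 1.49663 (working shown to 5 dp, full precision carried).
Site B: N=227, proportions 0.12775, 0.14097, 0.163, 0.14537, 0.0837, 0.11894, 0.12775, 0.09251, giving H' = 2.05904.
Difference = |1.49663 − 2.05904| = 0.56241, i.e. 0.562 to 3 decimal places.

0.562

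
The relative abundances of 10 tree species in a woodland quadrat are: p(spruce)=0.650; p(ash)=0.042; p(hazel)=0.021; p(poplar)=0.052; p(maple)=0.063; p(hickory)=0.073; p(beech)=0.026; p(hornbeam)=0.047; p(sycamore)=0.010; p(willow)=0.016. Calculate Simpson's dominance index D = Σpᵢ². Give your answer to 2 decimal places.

D = 0.65² + 0.042² + 0.021² + 0.052² + 0.063² + 0.073² + 0.026² + 0.047² + 0.01² + 0.016² = 0.4225 + 0.0018 + 0.0004 + 0.0027 + 0.0040 + 0.0053 + 0.0007 + 0.0022 + 0.0001 + 0.0003 = 0.4399 (working shown to 4 dp, full precision carried).
To 2 decimal places, D = 0.44.

0.44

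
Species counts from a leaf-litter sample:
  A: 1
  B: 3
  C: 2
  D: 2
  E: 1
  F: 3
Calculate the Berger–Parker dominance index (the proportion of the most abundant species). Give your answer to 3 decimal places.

Total N = 1+3+2+2+1+3 = 12, so the proportions are 0.08333, 0.25, 0.16667, 0.16667, 0.08333, 0.25 (working shown to 5 dp, full precision carried).
The largest proportion is 0.25, i.e. d = 0.250 to 3 decimal places.

0.250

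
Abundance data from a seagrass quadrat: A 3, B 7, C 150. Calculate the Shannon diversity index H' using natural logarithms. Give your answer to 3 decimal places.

Total N = 3+7+150 = 160, so the proportions are 0.01875, 0.04375, 0.9375 (working shown to 5 dp, full precision carried).
Each pᵢ ln pᵢ term: 0.01875×(-3.97656)=-0.07456, 0.04375×(-3.12926)=-0.13691, 0.9375×(-0.06454)=-0.06050.
Sum = -0.27197, so H' = 0.272.

0.272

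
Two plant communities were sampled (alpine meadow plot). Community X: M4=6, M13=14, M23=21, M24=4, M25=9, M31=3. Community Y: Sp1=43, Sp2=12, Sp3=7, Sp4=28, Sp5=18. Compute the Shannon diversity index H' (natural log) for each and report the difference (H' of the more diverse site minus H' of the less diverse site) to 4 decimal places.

Community X: N=57, proportions 0.1052632, 0.245614, 0.3684211, 0.0701754, 0.1578947, 0.0526316, giving H' = 1.5825536 (working shown to 7 dp, full precision carried).
Community Y: N=108, proportions 0.3981481, 0.1111111, 0.0648148, 0.2592593, 0.1666667, giving H' = 1.4367583.
Difference = |1.5825536 − 1.4367583| = 0.1457953, i.e. 0.1458 to 4 decimal places.

0.1458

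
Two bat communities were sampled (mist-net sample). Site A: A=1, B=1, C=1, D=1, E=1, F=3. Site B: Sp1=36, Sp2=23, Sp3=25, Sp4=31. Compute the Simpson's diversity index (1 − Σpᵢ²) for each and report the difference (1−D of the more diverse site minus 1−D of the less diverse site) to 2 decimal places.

Site A: N=8, proportions 0.125, 0.125, 0.125, 0.125, 0.125, 0.375, giving 1−D = 0.78125 (working shown to 5 dp, full precision carried).
Site B: N=115, proportions 0.31304, 0.2, 0.21739, 0.26957, giving 1−D = 0.74208.
Difference = |0.78125 − 0.74208| = 0.03917, i.e. 0.04 to 2 decimal places.

0.04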